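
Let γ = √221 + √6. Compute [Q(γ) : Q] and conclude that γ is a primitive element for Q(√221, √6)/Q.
[Q(γ) : Q] = 4 (equivalently, Q(γ) = Q(√221, √6))

Obviously Q(γ) ⊆ Q(√221, √6), and [Q(√221, √6):Q] = 4 (since 221, 6 are distinct squarefree integers > 1 with 1326 not a perfect square). To show equality we compute the minimal polynomial of γ. From γ = √221 + √6: γ^2 = 221 + 2√(1326) + 6 = 227 + 2√(1326), so γ^2 - 227 = 2√(1326); squaring, (γ^2 - 227)^2 = 4·1326, i.e. γ^4 - 454γ^2 + 51529 - 5304 = 0, i.e. γ^4 - 454γ^2 + 46225 = 0. So γ is a root of x^4 - 454x^2 + 46225. This polynomial is irreducible over Q: it has no rational root (each ±√221 ± √6 is irrational), and any factorization into two quadratics over Q would force √(1326) ∈ Q (pairing opposite roots) or √221, √6 ∈ Q (other pairings), all impossible. Hence [Q(γ):Q] = 4 = [Q(√221, √6):Q], so Q(γ) = Q(√221, √6).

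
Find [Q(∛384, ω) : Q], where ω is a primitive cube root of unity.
[Q(∛384, ω) : Q] = 6

[Q(∛384):Q] = 3 (min poly x^3 - 384, irreducible since 384 is not a perfect cube). [Q(ω):Q] = 2 (min poly x^2 + x + 1). Since Q(∛384) ⊂ R and ω ∉ R, we have ω ∉ Q(∛384), so x^2 + x + 1 remains irreducible over Q(∛384) and [Q(∛384, ω) : Q(∛384)] = 2. By the tower law, [Q(∛384, ω) : Q] = 3 · 2 = 6. (In fact Q(∛384, ω) is the splitting field of x^3 - 384 over Q.)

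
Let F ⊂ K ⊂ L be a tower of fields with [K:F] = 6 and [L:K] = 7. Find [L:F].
[L:F] = 42

The tower law says that for any tower of field extensions F ⊂ K ⊂ L with finite degrees, [L:F] = [L:K] · [K:F]. Here this gives [L:F] = 7 · 6 = 42.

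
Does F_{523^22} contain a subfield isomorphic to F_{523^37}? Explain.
No: F_{523^37} is not a subfield of F_{523^22}

F_{p^m} embeds in F_{p^n} iff m | n. Here 37 ∤ 22 (since 22 = 0·37 + 22 with remainder 22 ≠ 0), so F_{523^37} is not a subfield of F_{523^22}. Equivalently: if it were, the tower law would give 37 = [F_{523^37}:F_523] dividing [F_{523^22}:F_523] = 22, contradiction.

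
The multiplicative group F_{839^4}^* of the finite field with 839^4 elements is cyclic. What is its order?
|F_{839^4}^*| = 495504774240

F_{839^4} has 839^4 = 495504774241 elements; its multiplicative group consists of all nonzero elements, so |F_{839^4}^*| = 495504774241 - 1 = 495504774240. (It is cyclic since any finite subgroup of the multiplicative group of a field is cyclic.)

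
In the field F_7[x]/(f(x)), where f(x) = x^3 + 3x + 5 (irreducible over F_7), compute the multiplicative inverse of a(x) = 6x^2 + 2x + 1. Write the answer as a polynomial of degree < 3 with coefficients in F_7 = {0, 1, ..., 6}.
a(x)^(-1) ≡ x^2 + 4 (mod f(x))

Since f is irreducible over F_7, F_7[x]/(f) is a field and a(x) ≠ 0 has an inverse. Apply the extended Euclidean algorithm to f(x) and a(x) in F_7[x]: f(x) = (6x + 5)·a(x) + (x);  a(x) = (6x + 2)·(x) + (1). The last nonzero remainder is the constant 1 = gcd(f, a) in F_7. Back-substituting through the division chain expresses 1 = s(x)·a(x) + t(x)·f(x) with s(x) ≡ x^2 + 4 (mod f), so a(x)^(-1) ≡ s(x) = x^2 + 4 (mod f). Check: (6x^2 + 2x + 1)·(x^2 + 4) = 6x^4 + 2x^3 + 4x^2 + x + 4 ≡ 1 (mod x^3 + 3x + 5).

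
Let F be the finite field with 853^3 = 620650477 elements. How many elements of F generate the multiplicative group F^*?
There are φ(620650476) = 199190880 primitive elements

F_q^* is cyclic of order q - 1 = 620650476. A cyclic group of order m has exactly φ(m) generators. Here m = 620650476 = 2^2 · 3^2 · 43 · 71 · 5647, so the number of primitive elements is φ(620650476) = 199190880.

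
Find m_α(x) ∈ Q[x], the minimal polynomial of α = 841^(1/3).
m_α(x) = x^3 - 841

α satisfies α^3 = 841, so x^3 - 841 annihilates α. By the rational root test, a rational root p/q (in lowest terms) of x^3 - 841 would satisfy p^3 = 841 q^3, forcing q = 1 and p^3 = 841; but 841 is not a perfect cube, contradiction. A monic cubic over Q with no rational root is irreducible (any nontrivial factorization would include a linear factor). Hence x^3 - 841 is the minimal polynomial of α, and in particular [Q(α):Q] = 3.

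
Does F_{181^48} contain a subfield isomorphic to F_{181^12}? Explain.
Yes: F_{181^12} is a subfield of F_{181^48}

F_{p^m} embeds in F_{p^n} iff m | n (since F_{p^n} is the splitting field of x^(p^n) - x, and F_{p^m} ⊂ F_{p^n} forces p^n to be a power of p^m, i.e. m | n; conversely if m | n then every root of x^(p^m) - x is a root of x^(p^n) - x). Here 12 | 48 (since 48 = 4·12), so F_{181^12} is a subfield of F_{181^48}, and [F_{181^48} : F_{181^12}] = 48/12 = 4.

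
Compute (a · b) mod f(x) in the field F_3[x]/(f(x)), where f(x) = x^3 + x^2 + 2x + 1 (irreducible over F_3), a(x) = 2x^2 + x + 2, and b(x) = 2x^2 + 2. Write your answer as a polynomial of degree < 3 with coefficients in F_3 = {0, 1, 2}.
a · b ≡ 2x^2 + 2x (mod f(x))

Multiply in F_3[x]: a(x)·b(x) = (2x^2 + x + 2)·(2x^2 + 2) = x^4 + 2x^3 + 2x^2 + 2x + 1. This has degree ≥ 3, so divide by f(x) over F_3: x^4 + 2x^3 + 2x^2 + 2x + 1 = (x + 1)·(x^3 + x^2 + 2x + 1) + (2x^2 + 2x). Hence a·b ≡ 2x^2 + 2x (mod f). (F_3[x]/(f) is a field with 3^3 = 27 elements since f is irreducible of degree 3.)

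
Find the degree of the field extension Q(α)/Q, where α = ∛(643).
[Q(α):Q] = 3

The minimal polynomial of α is x^3 - 643, irreducible over Q since 643 is not a perfect cube (so x^3 - 643 has no rational root). Hence [Q(α):Q] = deg(m_α) = 3.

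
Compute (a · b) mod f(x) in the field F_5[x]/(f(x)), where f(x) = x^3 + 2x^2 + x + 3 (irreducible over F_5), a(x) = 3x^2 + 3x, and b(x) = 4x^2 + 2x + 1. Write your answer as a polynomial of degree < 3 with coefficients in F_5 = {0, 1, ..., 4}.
a · b ≡ 4x^2 + 3x + 3 (mod f(x))

Multiply in F_5[x]: a(x)·b(x) = (3x^2 + 3x)·(4x^2 + 2x + 1) = 2x^4 + 3x^3 + 4x^2 + 3x. This has degree ≥ 3, so divide by f(x) over F_5: 2x^4 + 3x^3 + 4x^2 + 3x = (2x + 4)·(x^3 + 2x^2 + x + 3) + (4x^2 + 3x + 3). Hence a·b ≡ 4x^2 + 3x + 3 (mod f). (F_5[x]/(f) is a field with 5^3 = 125 elements since f is irreducible of degree 3.)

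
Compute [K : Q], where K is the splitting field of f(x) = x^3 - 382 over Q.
[K : Q] = 6

The roots of x^3 - 382 are ∛382, ω∛382, ω^2∛382 where ω = e^(2πi/3) is a primitive cube root of unity, so K = Q(∛382, ω). Now [Q(∛382):Q] = 3 (since 382 is not a perfect cube, x^3 - 382 is irreducible) and [Q(ω):Q] = 2. Both 2 and 3 divide [K:Q], and [K:Q] ≤ 3·2 = 6, so [K:Q] = 6. (Equivalently: Q(∛382) ⊂ R but ω ∉ R, so [K : Q(∛382)] = 2.)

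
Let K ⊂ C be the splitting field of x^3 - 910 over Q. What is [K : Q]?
[K : Q] = 6

The roots of x^3 - 910 are ∛910, ω∛910, ω^2∛910 where ω = e^(2πi/3) is a primitive cube root of unity, so K = Q(∛910, ω). Now [Q(∛910):Q] = 3 (since 910 is not a perfect cube, x^3 - 910 is irreducible) and [Q(ω):Q] = 2. Both 2 and 3 divide [K:Q], and [K:Q] ≤ 3·2 = 6, so [K:Q] = 6. (Equivalently: Q(∛910) ⊂ R but ω ∉ R, so [K : Q(∛910)] = 2.)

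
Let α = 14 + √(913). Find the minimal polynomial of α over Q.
m_α(x) = x^2 - 28x - 717

From α - 14 = √(913), squaring gives (α - 14)^2 = 913, i.e. α^2 - 28α + 196 = 913, so α^2 - 28α - 717 = 0. The discriminant of x^2 - 28x - 717 is (-28)^2 - 4·(-717) = 784 + 2868 = 3652, and 4·(913) is not a perfect square in Q since 913 is squarefree and ≠ 1. Hence x^2 - 28x - 717 is irreducible over Q and is the minimal polynomial of α.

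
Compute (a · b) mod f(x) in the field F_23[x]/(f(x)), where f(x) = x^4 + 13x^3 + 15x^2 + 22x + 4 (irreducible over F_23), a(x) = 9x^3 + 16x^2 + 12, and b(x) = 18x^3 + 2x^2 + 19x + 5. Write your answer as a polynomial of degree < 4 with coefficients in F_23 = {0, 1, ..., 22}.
a · b ≡ 4x^3 + 14x^2 + 12x + 8 (mod f(x))

Multiply in F_23[x]: a(x)·b(x) = (9x^3 + 16x^2 + 12)·(18x^3 + 2x^2 + 19x + 5) = x^6 + 7x^5 + 19x^4 + 13x^3 + 12x^2 + 21x + 14. This has degree ≥ 4, so divide by f(x) over F_23: x^6 + 7x^5 + 19x^4 + 13x^3 + 12x^2 + 21x + 14 = (x^2 + 17x + 13)·(x^4 + 13x^3 + 15x^2 + 22x + 4) + (4x^3 + 14x^2 + 12x + 8). Hence a·b ≡ 4x^3 + 14x^2 + 12x + 8 (mod f). (F_23[x]/(f) is a field with 23^4 = 279841 elements since f is irreducible of degree 4.)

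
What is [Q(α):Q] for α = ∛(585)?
[Q(α):Q] = 3

The minimal polynomial of α is x^3 - 585, irreducible over Q since 585 is not a perfect cube (so x^3 - 585 has no rational root). Hence [Q(α):Q] = deg(m_α) = 3.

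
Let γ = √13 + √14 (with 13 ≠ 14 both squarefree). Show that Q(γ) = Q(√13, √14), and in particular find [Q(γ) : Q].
[Q(γ) : Q] = 4 (equivalently, Q(γ) = Q(√13, √14))

Obviously Q(γ) ⊆ Q(√13, √14), and [Q(√13, √14):Q] = 4 (since 13, 14 are distinct squarefree integers > 1 with 182 not a perfect square). To show equality we compute the minimal polynomial of γ. From γ = √13 + √14: γ^2 = 13 + 2√(182) + 14 = 27 + 2√(182), so γ^2 - 27 = 2√(182); squaring, (γ^2 - 27)^2 = 4·182, i.e. γ^4 - 54γ^2 + 729 - 728 = 0, i.e. γ^4 - 54γ^2 + 1 = 0. So γ is a root of x^4 - 54x^2 + 1. This polynomial is irreducible over Q: it has no rational root (each ±√13 ± √14 is irrational), and any factorization into two quadratics over Q would force √(182) ∈ Q (pairing opposite roots) or √13, √14 ∈ Q (other pairings), all impossible. Hence [Q(γ):Q] = 4 = [Q(√13, √14):Q], so Q(γ) = Q(√13, √14).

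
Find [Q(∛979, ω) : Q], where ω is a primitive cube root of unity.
[Q(∛979, ω) : Q] = 6

[Q(∛979):Q] = 3 (min poly x^3 - 979, irreducible since 979 is not a perfect cube). [Q(ω):Q] = 2 (min poly x^2 + x + 1). Since Q(∛979) ⊂ R and ω ∉ R, we have ω ∉ Q(∛979), so x^2 + x + 1 remains irreducible over Q(∛979) and [Q(∛979, ω) : Q(∛979)] = 2. By the tower law, [Q(∛979, ω) : Q] = 3 · 2 = 6. (In fact Q(∛979, ω) is the splitting field of x^3 - 979 over Q.)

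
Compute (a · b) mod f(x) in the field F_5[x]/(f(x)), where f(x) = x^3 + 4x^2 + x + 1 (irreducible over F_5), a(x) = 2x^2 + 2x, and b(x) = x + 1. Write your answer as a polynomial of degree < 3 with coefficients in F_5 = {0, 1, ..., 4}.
a · b ≡ x^2 + 3 (mod f(x))

Multiply in F_5[x]: a(x)·b(x) = (2x^2 + 2x)·(x + 1) = 2x^3 + 4x^2 + 2x. This has degree ≥ 3, so divide by f(x) over F_5: 2x^3 + 4x^2 + 2x = (2)·(x^3 + 4x^2 + x + 1) + (x^2 + 3). Hence a·b ≡ x^2 + 3 (mod f). (F_5[x]/(f) is a field with 5^3 = 125 elements since f is irreducible of degree 3.)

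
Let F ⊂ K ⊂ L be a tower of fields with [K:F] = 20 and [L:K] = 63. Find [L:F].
[L:F] = 1260

The tower law says that for any tower of field extensions F ⊂ K ⊂ L with finite degrees, [L:F] = [L:K] · [K:F]. Here this gives [L:F] = 63 · 20 = 1260.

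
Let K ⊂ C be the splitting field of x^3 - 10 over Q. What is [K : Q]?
[K : Q] = 6

The roots of x^3 - 10 are ∛10, ω∛10, ω^2∛10 where ω = e^(2πi/3) is a primitive cube root of unity, so K = Q(∛10, ω). Now [Q(∛10):Q] = 3 (since 10 is not a perfect cube, x^3 - 10 is irreducible) and [Q(ω):Q] = 2. Both 2 and 3 divide [K:Q], and [K:Q] ≤ 3·2 = 6, so [K:Q] = 6. (Equivalently: Q(∛10) ⊂ R but ω ∉ R, so [K : Q(∛10)] = 2.)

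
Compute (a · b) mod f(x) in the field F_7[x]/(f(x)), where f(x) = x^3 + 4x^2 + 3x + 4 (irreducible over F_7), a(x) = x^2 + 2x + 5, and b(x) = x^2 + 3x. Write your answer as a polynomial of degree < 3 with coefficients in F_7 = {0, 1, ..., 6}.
a · b ≡ 4x^2 + x + 3 (mod f(x))

Multiply in F_7[x]: a(x)·b(x) = (x^2 + 2x + 5)·(x^2 + 3x) = x^4 + 5x^3 + 4x^2 + x. This has degree ≥ 3, so divide by f(x) over F_7: x^4 + 5x^3 + 4x^2 + x = (x + 1)·(x^3 + 4x^2 + 3x + 4) + (4x^2 + x + 3). Hence a·b ≡ 4x^2 + x + 3 (mod f). (F_7[x]/(f) is a field with 7^3 = 343 elements since f is irreducible of degree 3.)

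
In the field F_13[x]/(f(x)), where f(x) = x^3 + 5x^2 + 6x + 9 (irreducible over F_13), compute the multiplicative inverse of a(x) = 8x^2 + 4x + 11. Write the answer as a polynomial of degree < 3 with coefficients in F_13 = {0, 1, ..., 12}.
a(x)^(-1) ≡ 8x^2 + 10x + 6 (mod f(x))

Since f is irreducible over F_13, F_13[x]/(f) is a field and a(x) ≠ 0 has an inverse. Apply the extended Euclidean algorithm to f(x) and a(x) in F_13[x]: f(x) = (5x + 3)·a(x) + (4x + 2);  a(x) = (2x)·(4x + 2) + (11). The last nonzero remainder is the constant 11 = gcd(f, a) in F_13. Back-substituting through the division chain expresses 11 = s(x)·a(x) + t(x)·f(x) with s(x) ≡ 10x^2 + 6x + 1 (mod f), so (10x^2 + 6x + 1)·a(x) ≡ 11 (mod f). Multiplying by 11^(-1) ≡ 6 in F_13 gives a(x)^(-1) ≡ 6·(10x^2 + 6x + 1) ≡ 8x^2 + 10x + 6 (mod f). Check: (8x^2 + 4x + 11)·(8x^2 + 10x + 6) = 12x^4 + 8x^3 + 7x^2 + 4x + 1 ≡ 1 (mod x^3 + 5x^2 + 6x + 9).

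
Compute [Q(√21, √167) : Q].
[Q(√21, √167) : Q] = 4

[Q(√21):Q] = 2 (min poly x^2 - 21, irreducible since 21 is squarefree > 1). For the top step, suppose √167 ∈ Q(√21), say √167 = c + d√21 with c, d ∈ Q. Squaring: 167 = c^2 + 21d^2 + 2cd√21. Since √21 ∉ Q this forces 2cd = 0. If d = 0 then √167 = c ∈ Q, contradicting 167 squarefree > 1. If c = 0 then 167 = 21d^2, so 21·167 = (21d)^2 is a perfect square in Q — but 21·167 = 3507 is not a perfect square (since 21 and 167 are distinct squarefree integers). Contradiction. Hence √167 ∉ Q(√21), so x^2 - 167 stays irreducible over Q(√21) and [Q(√21, √167) : Q(√21)] = 2. By the tower law, [Q(√21, √167) : Q] = 2 · 2 = 4.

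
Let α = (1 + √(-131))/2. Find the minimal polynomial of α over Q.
m_α(x) = x^2 - x + 33

From 2α - 1 = √(-131), squaring gives (2α - 1)^2 = -131, i.e. 4α^2 - 4α + 1 = -131, so α^2 - α + (1 + 131)/4 = 0. Since -131 ≡ 1 (mod 4), (1 + 131)/4 = 33 ∈ Z. The polynomial x^2 - x + 33 has discriminant 1 - 4·(33) = -131, which is not a perfect square in Q (d = -131 is squarefree and ≠ 1), so x^2 - x + 33 is irreducible over Q. It is the minimal polynomial of α.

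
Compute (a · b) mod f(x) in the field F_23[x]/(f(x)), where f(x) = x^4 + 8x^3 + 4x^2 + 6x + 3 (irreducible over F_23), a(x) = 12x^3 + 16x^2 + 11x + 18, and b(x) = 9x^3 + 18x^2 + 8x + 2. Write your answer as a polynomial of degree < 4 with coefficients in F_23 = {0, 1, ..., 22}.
a · b ≡ 13x^3 + 14x^2 + 19x (mod f(x))

Multiply in F_23[x]: a(x)·b(x) = (12x^3 + 16x^2 + 11x + 18)·(9x^3 + 18x^2 + 8x + 2) = 16x^6 + 15x^5 + 6x^3 + 7x^2 + 5x + 13. This has degree ≥ 4, so divide by f(x) over F_23: 16x^6 + 15x^5 + 6x^3 + 7x^2 + 5x + 13 = (16x^2 + 2x + 12)·(x^4 + 8x^3 + 4x^2 + 6x + 3) + (13x^3 + 14x^2 + 19x). Hence a·b ≡ 13x^3 + 14x^2 + 19x (mod f). (F_23[x]/(f) is a field with 23^4 = 279841 elements since f is irreducible of degree 4.)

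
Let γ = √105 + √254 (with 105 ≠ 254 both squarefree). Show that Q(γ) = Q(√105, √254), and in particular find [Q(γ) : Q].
[Q(γ) : Q] = 4 (equivalently, Q(γ) = Q(√105, √254))

Obviously Q(γ) ⊆ Q(√105, √254), and [Q(√105, √254):Q] = 4 (since 105, 254 are distinct squarefree integers > 1 with 26670 not a perfect square). To show equality we compute the minimal polynomial of γ. From γ = √105 + √254: γ^2 = 105 + 2√(26670) + 254 = 359 + 2√(26670), so γ^2 - 359 = 2√(26670); squaring, (γ^2 - 359)^2 = 4·26670, i.e. γ^4 - 718γ^2 + 128881 - 106680 = 0, i.e. γ^4 - 718γ^2 + 22201 = 0. So γ is a root of x^4 - 718x^2 + 22201. This polynomial is irreducible over Q: it has no rational root (each ±√105 ± √254 is irrational), and any factorization into two quadratics over Q would force √(26670) ∈ Q (pairing opposite roots) or √105, √254 ∈ Q (other pairings), all impossible. Hence [Q(γ):Q] = 4 = [Q(√105, √254):Q], so Q(γ) = Q(√105, √254).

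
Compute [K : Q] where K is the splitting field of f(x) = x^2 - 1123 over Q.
[K : Q] = 2

f(x) = x^2 - 1123 factors as (x - √1123)(x + √1123). The splitting field is K = Q(√1123). Since 1123 is squarefree and > 1, it is not a perfect square, so x^2 - 1123 is irreducible over Q and [Q(√1123) : Q] = 2. Hence [K : Q] = 2.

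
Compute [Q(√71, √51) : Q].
[Q(√71, √51) : Q] = 4

[Q(√71):Q] = 2 (min poly x^2 - 71, irreducible since 71 is squarefree > 1). For the top step, suppose √51 ∈ Q(√71), say √51 = c + d√71 with c, d ∈ Q. Squaring: 51 = c^2 + 71d^2 + 2cd√71. Since √71 ∉ Q this forces 2cd = 0. If d = 0 then √51 = c ∈ Q, contradicting 51 squarefree > 1. If c = 0 then 51 = 71d^2, so 71·51 = (71d)^2 is a perfect square in Q — but 71·51 = 3621 is not a perfect square (since 71 and 51 are distinct squarefree integers). Contradiction. Hence √51 ∉ Q(√71), so x^2 - 51 stays irreducible over Q(√71) and [Q(√71, √51) : Q(√71)] = 2. By the tower law, [Q(√71, √51) : Q] = 2 · 2 = 4.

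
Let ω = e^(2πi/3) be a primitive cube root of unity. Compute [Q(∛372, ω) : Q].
[Q(∛372, ω) : Q] = 6

[Q(∛372):Q] = 3 (min poly x^3 - 372, irreducible since 372 is not a perfect cube). [Q(ω):Q] = 2 (min poly x^2 + x + 1). Since Q(∛372) ⊂ R and ω ∉ R, we have ω ∉ Q(∛372), so x^2 + x + 1 remains irreducible over Q(∛372) and [Q(∛372, ω) : Q(∛372)] = 2. By the tower law, [Q(∛372, ω) : Q] = 3 · 2 = 6. (In fact Q(∛372, ω) is the splitting field of x^3 - 372 over Q.)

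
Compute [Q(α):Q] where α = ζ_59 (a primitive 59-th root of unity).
[Q(α):Q] = 58

The minimal polynomial of ζ_59 over Q is the 59-th cyclotomic polynomial Φ_59(x), which is irreducible over Q and has degree φ(59) = 58. Hence [Q(α):Q] = φ(59) = 58.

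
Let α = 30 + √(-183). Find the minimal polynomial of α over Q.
m_α(x) = x^2 - 60x + 1083

From α - 30 = √(-183), squaring gives (α - 30)^2 = -183, i.e. α^2 - 60α + 900 = -183, so α^2 - 60α + 1083 = 0. The discriminant of x^2 - 60x + 1083 is (-60)^2 - 4·(1083) = 3600 - 4332 = -732, and 4·(-183) is not a perfect square in Q since -183 is squarefree and ≠ 1. Hence x^2 - 60x + 1083 is irreducible over Q and is the minimal polynomial of α.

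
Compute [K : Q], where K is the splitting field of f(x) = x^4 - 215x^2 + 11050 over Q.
[K : Q] = 4

Solving the quadratic in x^2: x^2 = (215 ± √(215^2 - 4·11050))/2 = (215 ± √2025)/2 = (215 ± 45)/2, giving x^2 = 130 or x^2 = 85. So f(x) = (x^2 - 130)(x^2 - 85) and the roots of f are ±√130, ±√85. Hence the splitting field is K = Q(√130, √85). Since 130 and 85 are distinct squarefree integers > 1, their product 11050 is not a perfect square, so √85 ∉ Q(√130). By the tower law [K:Q] = [Q(√130,√85):Q(√130)] · [Q(√130):Q] = 2 · 2 = 4.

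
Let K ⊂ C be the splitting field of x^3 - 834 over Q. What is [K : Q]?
[K : Q] = 6

The roots of x^3 - 834 are ∛834, ω∛834, ω^2∛834 where ω = e^(2πi/3) is a primitive cube root of unity, so K = Q(∛834, ω). Now [Q(∛834):Q] = 3 (since 834 is not a perfect cube, x^3 - 834 is irreducible) and [Q(ω):Q] = 2. Both 2 and 3 divide [K:Q], and [K:Q] ≤ 3·2 = 6, so [K:Q] = 6. (Equivalently: Q(∛834) ⊂ R but ω ∉ R, so [K : Q(∛834)] = 2.)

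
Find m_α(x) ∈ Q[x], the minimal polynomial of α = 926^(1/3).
m_α(x) = x^3 - 926

α satisfies α^3 = 926, so x^3 - 926 annihilates α. By the rational root test, a rational root p/q (in lowest terms) of x^3 - 926 would satisfy p^3 = 926 q^3, forcing q = 1 and p^3 = 926; but 926 is not a perfect cube, contradiction. A monic cubic over Q with no rational root is irreducible (any nontrivial factorization would include a linear factor). Hence x^3 - 926 is the minimal polynomial of α, and in particular [Q(α):Q] = 3.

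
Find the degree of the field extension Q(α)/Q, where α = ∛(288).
[Q(α):Q] = 3

The minimal polynomial of α is x^3 - 288, irreducible over Q since 288 is not a perfect cube (so x^3 - 288 has no rational root). Hence [Q(α):Q] = deg(m_α) = 3.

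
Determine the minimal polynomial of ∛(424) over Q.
m_α(x) = x^3 - 424

α satisfies α^3 = 424, so x^3 - 424 annihilates α. By the rational root test, a rational root p/q (in lowest terms) of x^3 - 424 would satisfy p^3 = 424 q^3, forcing q = 1 and p^3 = 424; but 424 is not a perfect cube, contradiction. A monic cubic over Q with no rational root is irreducible (any nontrivial factorization would include a linear factor). Hence x^3 - 424 is the minimal polynomial of α, and in particular [Q(α):Q] = 3.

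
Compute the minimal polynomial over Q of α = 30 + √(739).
m_α(x) = x^2 - 60x + 161

From α - 30 = √(739), squaring gives (α - 30)^2 = 739, i.e. α^2 - 60α + 900 = 739, so α^2 - 60α + 161 = 0. The discriminant of x^2 - 60x + 161 is (-60)^2 - 4·(161) = 3600 - 644 = 2956, and 4·(739) is not a perfect square in Q since 739 is squarefree and ≠ 1. Hence x^2 - 60x + 161 is irreducible over Q and is the minimal polynomial of α.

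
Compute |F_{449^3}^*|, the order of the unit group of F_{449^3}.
|F_{449^3}^*| = 90518848

F_{449^3} has 449^3 = 90518849 elements; its multiplicative group consists of all nonzero elements, so |F_{449^3}^*| = 90518849 - 1 = 90518848. (It is cyclic since any finite subgroup of the multiplicative group of a field is cyclic.)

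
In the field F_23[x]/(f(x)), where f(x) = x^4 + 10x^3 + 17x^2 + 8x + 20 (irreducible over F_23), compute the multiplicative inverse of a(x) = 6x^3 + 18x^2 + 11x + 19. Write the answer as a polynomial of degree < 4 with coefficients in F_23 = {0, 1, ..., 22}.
a(x)^(-1) ≡ 18x^3 + 15x^2 + 21x + 21 (mod f(x))

Since f is irreducible over F_23, F_23[x]/(f) is a field and a(x) ≠ 0 has an inverse. Apply the extended Euclidean algorithm to f(x) and a(x) in F_23[x]: f(x) = (4x + 5)·a(x) + (21x^2 + 15x + 17);  a(x) = (20x + 3)·(21x^2 + 15x + 17) + (17x + 14);  (21x^2 + 15x + 17) = (8x + 20)·(17x + 14) + (13). The last nonzero remainder is the constant 13 = gcd(f, a) in F_23. Back-substituting through the division chain expresses 13 = s(x)·a(x) + t(x)·f(x) with s(x) ≡ 4x^3 + 11x^2 + 20x + 20 (mod f), so (4x^3 + 11x^2 + 20x + 20)·a(x) ≡ 13 (mod f). Multiplying by 13^(-1) ≡ 16 in F_23 gives a(x)^(-1) ≡ 16·(4x^3 + 11x^2 + 20x + 20) ≡ 18x^3 + 15x^2 + 21x + 21 (mod f). Check: (6x^3 + 18x^2 + 11x + 19)·(18x^3 + 15x^2 + 21x + 21) = 16x^6 + 19x^4 + 22x^3 + 20x^2 + 9x + 8 ≡ 1 (mod x^4 + 10x^3 + 17x^2 + 8x + 20).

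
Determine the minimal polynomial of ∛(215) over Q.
m_α(x) = x^3 - 215

α satisfies α^3 = 215, so x^3 - 215 annihilates α. By the rational root test, a rational root p/q (in lowest terms) of x^3 - 215 would satisfy p^3 = 215 q^3, forcing q = 1 and p^3 = 215; but 215 is not a perfect cube, contradiction. A monic cubic over Q with no rational root is irreducible (any nontrivial factorization would include a linear factor). Hence x^3 - 215 is the minimal polynomial of α, and in particular [Q(α):Q] = 3.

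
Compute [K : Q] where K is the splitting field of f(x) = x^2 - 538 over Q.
[K : Q] = 2

f(x) = x^2 - 538 factors as (x - √538)(x + √538). The splitting field is K = Q(√538). Since 538 is squarefree and > 1, it is not a perfect square, so x^2 - 538 is irreducible over Q and [Q(√538) : Q] = 2. Hence [K : Q] = 2.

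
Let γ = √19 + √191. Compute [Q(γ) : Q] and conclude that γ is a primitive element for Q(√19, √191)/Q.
[Q(γ) : Q] = 4 (equivalently, Q(γ) = Q(√19, √191))

Obviously Q(γ) ⊆ Q(√19, √191), and [Q(√19, √191):Q] = 4 (since 19, 191 are distinct squarefree integers > 1 with 3629 not a perfect square). To show equality we compute the minimal polynomial of γ. From γ = √19 + √191: γ^2 = 19 + 2√(3629) + 191 = 210 + 2√(3629), so γ^2 - 210 = 2√(3629); squaring, (γ^2 - 210)^2 = 4·3629, i.e. γ^4 - 420γ^2 + 44100 - 14516 = 0, i.e. γ^4 - 420γ^2 + 29584 = 0. So γ is a root of x^4 - 420x^2 + 29584. This polynomial is irreducible over Q: it has no rational root (each ±√19 ± √191 is irrational), and any factorization into two quadratics over Q would force √(3629) ∈ Q (pairing opposite roots) or √19, √191 ∈ Q (other pairings), all impossible. Hence [Q(γ):Q] = 4 = [Q(√19, √191):Q], so Q(γ) = Q(√19, √191).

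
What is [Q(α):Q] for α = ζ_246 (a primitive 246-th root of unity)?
[Q(α):Q] = 80

The minimal polynomial of ζ_246 over Q is the 246-th cyclotomic polynomial Φ_246(x), which is irreducible over Q and has degree φ(246) = 80. Hence [Q(α):Q] = φ(246) = 80.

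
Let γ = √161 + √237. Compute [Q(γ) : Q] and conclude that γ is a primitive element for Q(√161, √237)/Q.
[Q(γ) : Q] = 4 (equivalently, Q(γ) = Q(√161, √237))

Obviously Q(γ) ⊆ Q(√161, √237), and [Q(√161, √237):Q] = 4 (since 161, 237 are distinct squarefree integers > 1 with 38157 not a perfect square). To show equality we compute the minimal polynomial of γ. From γ = √161 + √237: γ^2 = 161 + 2√(38157) + 237 = 398 + 2√(38157), so γ^2 - 398 = 2√(38157); squaring, (γ^2 - 398)^2 = 4·38157, i.e. γ^4 - 796γ^2 + 158404 - 152628 = 0, i.e. γ^4 - 796γ^2 + 5776 = 0. So γ is a root of x^4 - 796x^2 + 5776. This polynomial is irreducible over Q: it has no rational root (each ±√161 ± √237 is irrational), and any factorization into two quadratics over Q would force √(38157) ∈ Q (pairing opposite roots) or √161, √237 ∈ Q (other pairings), all impossible. Hence [Q(γ):Q] = 4 = [Q(√161, √237):Q], so Q(γ) = Q(√161, √237).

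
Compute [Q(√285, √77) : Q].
[Q(√285, √77) : Q] = 4

[Q(√285):Q] = 2 (min poly x^2 - 285, irreducible since 285 is squarefree > 1). For the top step, suppose √77 ∈ Q(√285), say √77 = c + d√285 with c, d ∈ Q. Squaring: 77 = c^2 + 285d^2 + 2cd√285. Since √285 ∉ Q this forces 2cd = 0. If d = 0 then √77 = c ∈ Q, contradicting 77 squarefree > 1. If c = 0 then 77 = 285d^2, so 285·77 = (285d)^2 is a perfect square in Q — but 285·77 = 21945 is not a perfect square (since 285 and 77 are distinct squarefree integers). Contradiction. Hence √77 ∉ Q(√285), so x^2 - 77 stays irreducible over Q(√285) and [Q(√285, √77) : Q(√285)] = 2. By the tower law, [Q(√285, √77) : Q] = 2 · 2 = 4.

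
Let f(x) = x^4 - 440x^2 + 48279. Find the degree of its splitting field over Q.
[K : Q] = 4

Solving the quadratic in x^2: x^2 = (440 ± √(440^2 - 4·48279))/2 = (440 ± √484)/2 = (440 ± 22)/2, giving x^2 = 209 or x^2 = 231. So f(x) = (x^2 - 209)(x^2 - 231) and the roots of f are ±√209, ±√231. Hence the splitting field is K = Q(√209, √231). Since 209 and 231 are distinct squarefree integers > 1, their product 48279 is not a perfect square, so √231 ∉ Q(√209). By the tower law [K:Q] = [Q(√209,√231):Q(√209)] · [Q(√209):Q] = 2 · 2 = 4.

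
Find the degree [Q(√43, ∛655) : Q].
[Q(√43, ∛655) : Q] = 6

Let L = Q(√43, ∛655). Since Q(√43) ⊂ L and [Q(√43):Q] = 2, the tower law gives 2 | [L:Q]. Likewise Q(∛655) ⊂ L with [Q(∛655):Q] = 3 (because 655 is not a perfect cube), so 3 | [L:Q]. As gcd(2,3) = 1, [L:Q] is divisible by 6. Conversely L is generated over Q by √43 and ∛655, so [L:Q] ≤ 2·3 = 6. Therefore [Q(√43, ∛655) : Q] = 6.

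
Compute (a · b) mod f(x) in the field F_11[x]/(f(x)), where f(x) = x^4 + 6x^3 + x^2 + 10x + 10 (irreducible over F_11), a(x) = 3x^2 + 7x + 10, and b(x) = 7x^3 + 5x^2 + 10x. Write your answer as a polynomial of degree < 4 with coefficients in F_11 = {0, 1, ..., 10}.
a · b ≡ 2x^3 + 5x^2 + 4x + 4 (mod f(x))

Multiply in F_11[x]: a(x)·b(x) = (3x^2 + 7x + 10)·(7x^3 + 5x^2 + 10x) = 10x^5 + 9x^4 + 3x^3 + 10x^2 + x. This has degree ≥ 4, so divide by f(x) over F_11: 10x^5 + 9x^4 + 3x^3 + 10x^2 + x = (10x + 4)·(x^4 + 6x^3 + x^2 + 10x + 10) + (2x^3 + 5x^2 + 4x + 4). Hence a·b ≡ 2x^3 + 5x^2 + 4x + 4 (mod f). (F_11[x]/(f) is a field with 11^4 = 14641 elements since f is irreducible of degree 4.)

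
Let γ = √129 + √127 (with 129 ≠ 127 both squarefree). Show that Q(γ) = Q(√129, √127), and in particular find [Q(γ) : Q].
[Q(γ) : Q] = 4 (equivalently, Q(γ) = Q(√129, √127))

Obviously Q(γ) ⊆ Q(√129, √127), and [Q(√129, √127):Q] = 4 (since 129, 127 are distinct squarefree integers > 1 with 16383 not a perfect square). To show equality we compute the minimal polynomial of γ. From γ = √129 + √127: γ^2 = 129 + 2√(16383) + 127 = 256 + 2√(16383), so γ^2 - 256 = 2√(16383); squaring, (γ^2 - 256)^2 = 4·16383, i.e. γ^4 - 512γ^2 + 65536 - 65532 = 0, i.e. γ^4 - 512γ^2 + 4 = 0. So γ is a root of x^4 - 512x^2 + 4. This polynomial is irreducible over Q: it has no rational root (each ±√129 ± √127 is irrational), and any factorization into two quadratics over Q would force √(16383) ∈ Q (pairing opposite roots) or √129, √127 ∈ Q (other pairings), all impossible. Hence [Q(γ):Q] = 4 = [Q(√129, √127):Q], so Q(γ) = Q(√129, √127).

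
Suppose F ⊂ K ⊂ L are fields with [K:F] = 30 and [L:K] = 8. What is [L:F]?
[L:F] = 240

The tower law says that for any tower of field extensions F ⊂ K ⊂ L with finite degrees, [L:F] = [L:K] · [K:F]. Here this gives [L:F] = 8 · 30 = 240.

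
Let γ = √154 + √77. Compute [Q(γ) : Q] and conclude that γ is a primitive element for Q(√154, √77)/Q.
[Q(γ) : Q] = 4 (equivalently, Q(γ) = Q(√154, √77))

Obviously Q(γ) ⊆ Q(√154, √77), and [Q(√154, √77):Q] = 4 (since 154, 77 are distinct squarefree integers > 1 with 11858 not a perfect square). To show equality we compute the minimal polynomial of γ. From γ = √154 + √77: γ^2 = 154 + 2√(11858) + 77 = 231 + 2√(11858), so γ^2 - 231 = 2√(11858); squaring, (γ^2 - 231)^2 = 4·11858, i.e. γ^4 - 462γ^2 + 53361 - 47432 = 0, i.e. γ^4 - 462γ^2 + 5929 = 0. So γ is a root of x^4 - 462x^2 + 5929. This polynomial is irreducible over Q: it has no rational root (each ±√154 ± √77 is irrational), and any factorization into two quadratics over Q would force √(11858) ∈ Q (pairing opposite roots) or √154, √77 ∈ Q (other pairings), all impossible. Hence [Q(γ):Q] = 4 = [Q(√154, √77):Q], so Q(γ) = Q(√154, √77).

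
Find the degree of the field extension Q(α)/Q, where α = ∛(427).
[Q(α):Q] = 3

The minimal polynomial of α is x^3 - 427, irreducible over Q since 427 is not a perfect cube (so x^3 - 427 has no rational root). Hence [Q(α):Q] = deg(m_α) = 3.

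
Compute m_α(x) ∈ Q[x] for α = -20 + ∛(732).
m_α(x) = x^3 + 60x^2 + 1200x + 7268

Set β = α + 20 = ∛(732), so β^3 = 732. Then (α + 20)^3 - 732 = 0, i.e. α is a root of g(x) = (x + 20)^3 - 732 = x^3 + 60x^2 + 1200x + 7268. Since g(x) = h(x + 20) where h(x) = x^3 - 732, and h is irreducible over Q (because 732 is not a perfect cube, so h has no rational root, and a monic cubic with no rational root is irreducible), g is also irreducible (irreducibility is preserved under the substitution x → x + 20). Hence m_α(x) = x^3 + 60x^2 + 1200x + 7268.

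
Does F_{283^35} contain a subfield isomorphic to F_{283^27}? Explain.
No: F_{283^27} is not a subfield of F_{283^35}

F_{p^m} embeds in F_{p^n} iff m | n. Here 27 ∤ 35 (since 35 = 1·27 + 8 with remainder 8 ≠ 0), so F_{283^27} is not a subfield of F_{283^35}. Equivalently: if it were, the tower law would give 27 = [F_{283^27}:F_283] dividing [F_{283^35}:F_283] = 35, contradiction.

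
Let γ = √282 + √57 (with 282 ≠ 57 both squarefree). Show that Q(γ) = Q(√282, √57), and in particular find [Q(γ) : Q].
[Q(γ) : Q] = 4 (equivalently, Q(γ) = Q(√282, √57))

Obviously Q(γ) ⊆ Q(√282, √57), and [Q(√282, √57):Q] = 4 (since 282, 57 are distinct squarefree integers > 1 with 16074 not a perfect square). To show equality we compute the minimal polynomial of γ. From γ = √282 + √57: γ^2 = 282 + 2√(16074) + 57 = 339 + 2√(16074), so γ^2 - 339 = 2√(16074); squaring, (γ^2 - 339)^2 = 4·16074, i.e. γ^4 - 678γ^2 + 114921 - 64296 = 0, i.e. γ^4 - 678γ^2 + 50625 = 0. So γ is a root of x^4 - 678x^2 + 50625. This polynomial is irreducible over Q: it has no rational root (each ±√282 ± √57 is irrational), and any factorization into two quadratics over Q would force √(16074) ∈ Q (pairing opposite roots) or √282, √57 ∈ Q (other pairings), all impossible. Hence [Q(γ):Q] = 4 = [Q(√282, √57):Q], so Q(γ) = Q(√282, √57).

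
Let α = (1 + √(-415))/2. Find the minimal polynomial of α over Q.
m_α(x) = x^2 - x + 104

From 2α - 1 = √(-415), squaring gives (2α - 1)^2 = -415, i.e. 4α^2 - 4α + 1 = -415, so α^2 - α + (1 + 415)/4 = 0. Since -415 ≡ 1 (mod 4), (1 + 415)/4 = 104 ∈ Z. The polynomial x^2 - x + 104 has discriminant 1 - 4·(104) = -415, which is not a perfect square in Q (d = -415 is squarefree and ≠ 1), so x^2 - x + 104 is irreducible over Q. It is the minimal polynomial of α.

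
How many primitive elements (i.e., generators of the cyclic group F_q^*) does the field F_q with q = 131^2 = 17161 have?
There are φ(17160) = 3840 primitive elements

F_q^* is cyclic of order q - 1 = 17160. A cyclic group of order m has exactly φ(m) generators. Here m = 17160 = 2^3 · 3 · 5 · 11 · 13, so the number of primitive elements is φ(17160) = 3840.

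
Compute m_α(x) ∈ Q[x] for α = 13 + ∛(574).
m_α(x) = x^3 - 39x^2 + 507x - 2771

Set β = α - 13 = ∛(574), so β^3 = 574. Then (α - 13)^3 - 574 = 0, i.e. α is a root of g(x) = (x - 13)^3 - 574 = x^3 - 39x^2 + 507x - 2771. Since g(x) = h(x - 13) where h(x) = x^3 - 574, and h is irreducible over Q (because 574 is not a perfect cube, so h has no rational root, and a monic cubic with no rational root is irreducible), g is also irreducible (irreducibility is preserved under the substitution x → x - 13). Hence m_α(x) = x^3 - 39x^2 + 507x - 2771.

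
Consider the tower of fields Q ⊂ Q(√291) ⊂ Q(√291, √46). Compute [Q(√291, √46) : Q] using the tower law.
[Q(√291, √46) : Q] = 4

[Q(√291):Q] = 2 (min poly x^2 - 291, irreducible since 291 is squarefree > 1). For the top step, suppose √46 ∈ Q(√291), say √46 = c + d√291 with c, d ∈ Q. Squaring: 46 = c^2 + 291d^2 + 2cd√291. Since √291 ∉ Q this forces 2cd = 0. If d = 0 then √46 = c ∈ Q, contradicting 46 squarefree > 1. If c = 0 then 46 = 291d^2, so 291·46 = (291d)^2 is a perfect square in Q — but 291·46 = 13386 is not a perfect square (since 291 and 46 are distinct squarefree integers). Contradiction. Hence √46 ∉ Q(√291), so x^2 - 46 stays irreducible over Q(√291) and [Q(√291, √46) : Q(√291)] = 2. By the tower law, [Q(√291, √46) : Q] = 2 · 2 = 4.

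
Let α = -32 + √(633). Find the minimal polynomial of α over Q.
m_α(x) = x^2 + 64x + 391

From α + 32 = √(633), squaring gives (α + 32)^2 = 633, i.e. α^2 + 64α + 1024 = 633, so α^2 + 64α + 391 = 0. The discriminant of x^2 + 64x + 391 is (64)^2 - 4·(391) = 4096 - 1564 = 2532, and 4·(633) is not a perfect square in Q since 633 is squarefree and ≠ 1. Hence x^2 + 64x + 391 is irreducible over Q and is the minimal polynomial of α.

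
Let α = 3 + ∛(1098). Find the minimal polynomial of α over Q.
m_α(x) = x^3 - 9x^2 + 27x - 1125

Set β = α - 3 = ∛(1098), so β^3 = 1098. Then (α - 3)^3 - 1098 = 0, i.e. α is a root of g(x) = (x - 3)^3 - 1098 = x^3 - 9x^2 + 27x - 1125. Since g(x) = h(x - 3) where h(x) = x^3 - 1098, and h is irreducible over Q (because 1098 is not a perfect cube, so h has no rational root, and a monic cubic with no rational root is irreducible), g is also irreducible (irreducibility is preserved under the substitution x → x - 3). Hence m_α(x) = x^3 - 9x^2 + 27x - 1125.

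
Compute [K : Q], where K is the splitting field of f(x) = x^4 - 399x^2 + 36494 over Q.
[K : Q] = 4

Solving the quadratic in x^2: x^2 = (399 ± √(399^2 - 4·36494))/2 = (399 ± √13225)/2 = (399 ± 115)/2, giving x^2 = 142 or x^2 = 257. So f(x) = (x^2 - 142)(x^2 - 257) and the roots of f are ±√142, ±√257. Hence the splitting field is K = Q(√142, √257). Since 142 and 257 are distinct squarefree integers > 1, their product 36494 is not a perfect square, so √257 ∉ Q(√142). By the tower law [K:Q] = [Q(√142,√257):Q(√142)] · [Q(√142):Q] = 2 · 2 = 4.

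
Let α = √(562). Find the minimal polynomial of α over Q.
m_α(x) = x^2 - 562

α satisfies α^2 - 562 = 0, so x^2 - 562 annihilates α. Since d = 562 is squarefree and ≠ 1, it is not a perfect square in Q, so x^2 - 562 has no rational root and is therefore irreducible over Q (a degree-2 polynomial over a field is irreducible iff it has no root). Hence m_α(x) = x^2 - 562.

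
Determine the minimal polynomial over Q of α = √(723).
m_α(x) = x^2 - 723

α satisfies α^2 - 723 = 0, so x^2 - 723 annihilates α. Since d = 723 is squarefree and ≠ 1, it is not a perfect square in Q, so x^2 - 723 has no rational root and is therefore irreducible over Q (a degree-2 polynomial over a field is irreducible iff it has no root). Hence m_α(x) = x^2 - 723.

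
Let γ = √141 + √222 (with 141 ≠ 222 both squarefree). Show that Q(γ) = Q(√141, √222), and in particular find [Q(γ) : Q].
[Q(γ) : Q] = 4 (equivalently, Q(γ) = Q(√141, √222))

Obviously Q(γ) ⊆ Q(√141, √222), and [Q(√141, √222):Q] = 4 (since 141, 222 are distinct squarefree integers > 1 with 31302 not a perfect square). To show equality we compute the minimal polynomial of γ. From γ = √141 + √222: γ^2 = 141 + 2√(31302) + 222 = 363 + 2√(31302), so γ^2 - 363 = 2√(31302); squaring, (γ^2 - 363)^2 = 4·31302, i.e. γ^4 - 726γ^2 + 131769 - 125208 = 0, i.e. γ^4 - 726γ^2 + 6561 = 0. So γ is a root of x^4 - 726x^2 + 6561. This polynomial is irreducible over Q: it has no rational root (each ±√141 ± √222 is irrational), and any factorization into two quadratics over Q would force √(31302) ∈ Q (pairing opposite roots) or √141, √222 ∈ Q (other pairings), all impossible. Hence [Q(γ):Q] = 4 = [Q(√141, √222):Q], so Q(γ) = Q(√141, √222).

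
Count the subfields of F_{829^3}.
F_{829^3} has 2 subfields

The subfields of F_{p^n} are exactly the fields F_{p^d} for d | n (each is the fixed field of the unique index-d subgroup of Gal(F_{p^n}/F_p) ≅ Z/nZ). The divisors of n = 3 are {1, 3}, giving 2 subfields: F_{829^1}, F_{829^3}.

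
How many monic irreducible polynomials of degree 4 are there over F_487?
There are 14062224348 monic irreducible polynomials of degree 4 over F_487

Each element of F_{487^4} that lies in no proper subfield is a root of exactly one monic irreducible of degree 4 over F_487, and each such polynomial has 4 distinct roots in F_{487^4}. By Möbius inversion the count is N_487(4) = (1/4) Σ_{d|4} μ(4/d) · 487^d = (1/4)(μ(4)·487^1 + μ(2)·487^2 + μ(1)·487^4) = 56248897392/4 = 14062224348.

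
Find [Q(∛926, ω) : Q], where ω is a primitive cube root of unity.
[Q(∛926, ω) : Q] = 6

[Q(∛926):Q] = 3 (min poly x^3 - 926, irreducible since 926 is not a perfect cube). [Q(ω):Q] = 2 (min poly x^2 + x + 1). Since Q(∛926) ⊂ R and ω ∉ R, we have ω ∉ Q(∛926), so x^2 + x + 1 remains irreducible over Q(∛926) and [Q(∛926, ω) : Q(∛926)] = 2. By the tower law, [Q(∛926, ω) : Q] = 3 · 2 = 6. (In fact Q(∛926, ω) is the splitting field of x^3 - 926 over Q.)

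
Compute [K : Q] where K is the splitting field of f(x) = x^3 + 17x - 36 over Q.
[K : Q] = 6

By the rational root test, any rational root of the monic integer polynomial f(x) = x^3 + 17x - 36 must be an integer dividing the constant term -36, i.e. one of ±{1, 2, 3, 4, 6, 9, 12, 18, 36}. Evaluating: f(1) = -18, f(-1) = -54, f(2) = 6, f(-2) = -78, f(3) = 42, f(-3) = -114, f(4) = 96, f(-4) = -168, f(6) = 282, f(-6) = -354, f(9) = 846, f(-9) = -918, f(12) = 1896, f(-12) = -1968, f(18) = 6102, f(-18) = -6174, f(36) = 47232, f(-36) = -47304; none is 0, so f has no rational root and is therefore irreducible over Q (a cubic with no linear factor over a field is irreducible). For an irreducible cubic, the Galois group is A_3 or S_3 according as the discriminant disc(f) = -4a^3 - 27b^2 = -4·(17)^3 - 27·(-36)^2 = -54644 is or is not a square in Q. Here disc(f) = -54644 is not a perfect square in Q, so the Galois group of f over Q is not contained in A_3 and must be all of S_3. The splitting field has degree |S_3| = 6 over Q, so [K : Q] = 6.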